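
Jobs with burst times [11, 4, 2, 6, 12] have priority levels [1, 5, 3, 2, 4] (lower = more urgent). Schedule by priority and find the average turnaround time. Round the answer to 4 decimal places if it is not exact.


Sort by priority (ascending = highest first):
Order: [(1, 11), (2, 6), (3, 2), (4, 12), (5, 4)]
Completion times:
  Priority 1, burst=11, C=11
  Priority 2, burst=6, C=17
  Priority 3, burst=2, C=19
  Priority 4, burst=12, C=31
  Priority 5, burst=4, C=35
Average turnaround = 113/5 = 22.6

22.6


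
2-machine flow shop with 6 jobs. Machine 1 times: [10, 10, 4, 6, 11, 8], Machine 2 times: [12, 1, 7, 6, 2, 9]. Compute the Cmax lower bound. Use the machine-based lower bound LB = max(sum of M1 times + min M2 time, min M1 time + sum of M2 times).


LB1 = sum(M1 times) + min(M2 times) = 49 + 1 = 50
LB2 = min(M1 times) + sum(M2 times) = 4 + 37 = 41
Lower bound = max(LB1, LB2) = max(50, 41) = 50

50


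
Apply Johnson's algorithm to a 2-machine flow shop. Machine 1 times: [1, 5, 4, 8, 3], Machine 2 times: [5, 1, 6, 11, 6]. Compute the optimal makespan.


Apply Johnson's rule:
  Group 1 (a <= b): [(1, 1, 5), (5, 3, 6), (3, 4, 6), (4, 8, 11)]
  Group 2 (a > b): [(2, 5, 1)]
Optimal job order: [1, 5, 3, 4, 2]
Schedule:
  Job 1: M1 done at 1, M2 done at 6
  Job 5: M1 done at 4, M2 done at 12
  Job 3: M1 done at 8, M2 done at 18
  Job 4: M1 done at 16, M2 done at 29
  Job 2: M1 done at 21, M2 done at 30
Makespan = 30

30


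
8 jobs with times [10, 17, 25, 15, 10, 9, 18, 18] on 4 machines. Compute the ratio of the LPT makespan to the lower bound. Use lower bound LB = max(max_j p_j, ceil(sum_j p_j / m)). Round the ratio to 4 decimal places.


LPT order: [25, 18, 18, 17, 15, 10, 10, 9]
Machine loads after assignment: [34, 28, 28, 32]
LPT makespan = 34
Lower bound = max(max_job, ceil(total/4)) = max(25, 31) = 31
Ratio = 34 / 31 = 1.0968

1.0968


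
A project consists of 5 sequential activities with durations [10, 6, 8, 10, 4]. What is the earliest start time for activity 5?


Activity 5 starts after activities 1 through 4 complete.
Predecessor durations: [10, 6, 8, 10]
ES = 10 + 6 + 8 + 10 = 34

34


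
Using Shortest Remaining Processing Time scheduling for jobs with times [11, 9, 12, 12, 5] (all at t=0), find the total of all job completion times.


Since all jobs arrive at t=0, SRPT equals SPT ordering.
SPT order: [5, 9, 11, 12, 12]
Completion times:
  Job 1: p=5, C=5
  Job 2: p=9, C=14
  Job 3: p=11, C=25
  Job 4: p=12, C=37
  Job 5: p=12, C=49
Total completion time = 5 + 14 + 25 + 37 + 49 = 130

130


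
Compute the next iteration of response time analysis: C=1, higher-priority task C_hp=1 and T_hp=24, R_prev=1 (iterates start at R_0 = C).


R_next = C + ceil(R_prev / T_hp) * C_hp
ceil(1 / 24) = ceil(0.0417) = 1
Interference = 1 * 1 = 1
R_next = 1 + 1 = 2

2


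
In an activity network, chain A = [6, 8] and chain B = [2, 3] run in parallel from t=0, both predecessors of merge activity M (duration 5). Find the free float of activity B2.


ES(B2) = sum of predecessors on chain B = 2
EF(B2) = ES + duration = 2 + 3 = 5
Successor of B2 is M. ES(M) = max(sum(A), sum(B)) = max(14, 5) = 14
Free float = ES(successor) - EF(current) = 14 - 5 = 9

9


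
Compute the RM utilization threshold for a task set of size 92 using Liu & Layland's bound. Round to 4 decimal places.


Compute 2^(1/92) = 1.0075626620
Subtract 1: 1.0075626620 - 1 = 0.0075626620
Multiply by n: 92 * 0.0075626620 = 0.6957649040
Round to 4 dp: 0.6958

0.6958


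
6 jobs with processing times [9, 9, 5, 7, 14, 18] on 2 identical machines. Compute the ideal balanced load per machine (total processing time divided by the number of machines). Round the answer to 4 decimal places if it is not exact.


Total processing time = 9 + 9 + 5 + 7 + 14 + 18 = 62
Number of machines = 2
Ideal balanced load = 62 / 2 = 31.0

31.0


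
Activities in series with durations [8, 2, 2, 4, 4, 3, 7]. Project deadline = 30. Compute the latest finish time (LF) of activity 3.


LF(activity 3) = deadline - sum of successor durations
Successors: activities 4 through 7 with durations [4, 4, 3, 7]
Sum of successor durations = 18
LF = 30 - 18 = 12

12


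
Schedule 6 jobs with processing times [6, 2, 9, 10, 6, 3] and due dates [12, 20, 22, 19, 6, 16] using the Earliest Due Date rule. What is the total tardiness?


Sort by due date (EDD order): [(6, 6), (6, 12), (3, 16), (10, 19), (2, 20), (9, 22)]
Compute completion times and tardiness:
  Job 1: p=6, d=6, C=6, tardiness=max(0,6-6)=0
  Job 2: p=6, d=12, C=12, tardiness=max(0,12-12)=0
  Job 3: p=3, d=16, C=15, tardiness=max(0,15-16)=0
  Job 4: p=10, d=19, C=25, tardiness=max(0,25-19)=6
  Job 5: p=2, d=20, C=27, tardiness=max(0,27-20)=7
  Job 6: p=9, d=22, C=36, tardiness=max(0,36-22)=14
Total tardiness = 27

27


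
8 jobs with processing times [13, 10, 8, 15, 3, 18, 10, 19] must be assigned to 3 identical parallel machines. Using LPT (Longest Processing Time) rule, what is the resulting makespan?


Sort jobs in decreasing order (LPT): [19, 18, 15, 13, 10, 10, 8, 3]
Assign each job to the least loaded machine:
  Machine 1: jobs [19, 10], load = 29
  Machine 2: jobs [18, 10, 8], load = 36
  Machine 3: jobs [15, 13, 3], load = 31
Makespan = max load = 36

36


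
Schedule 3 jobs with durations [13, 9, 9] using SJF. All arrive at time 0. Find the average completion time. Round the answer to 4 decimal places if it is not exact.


SJF order (ascending): [9, 9, 13]
Completion times:
  Job 1: burst=9, C=9
  Job 2: burst=9, C=18
  Job 3: burst=13, C=31
Average completion = 58/3 = 19.3333

19.3333


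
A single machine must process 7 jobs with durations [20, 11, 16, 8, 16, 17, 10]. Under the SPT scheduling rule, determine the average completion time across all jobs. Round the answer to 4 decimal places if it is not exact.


Sort jobs by processing time (SPT order): [8, 10, 11, 16, 16, 17, 20]
Compute completion times sequentially:
  Job 1: processing = 8, completes at 8
  Job 2: processing = 10, completes at 18
  Job 3: processing = 11, completes at 29
  Job 4: processing = 16, completes at 45
  Job 5: processing = 16, completes at 61
  Job 6: processing = 17, completes at 78
  Job 7: processing = 20, completes at 98
Sum of completion times = 337
Average completion time = 337/7 = 48.1429

48.1429


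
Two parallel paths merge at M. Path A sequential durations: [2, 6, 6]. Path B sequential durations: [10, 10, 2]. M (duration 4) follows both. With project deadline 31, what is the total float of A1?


Forward pass: ES(A1) = sum of predecessors on chain A = 0
EF = ES + duration = 0 + 2 = 2
Backward pass: LF(M) = deadline = 31; LS(M) = 31 - 4 = 27
LF(A1) = LS(M) - sum(successors on chain A) = 27 - 12 = 15
LS = LF - duration = 15 - 2 = 13
Total float = LS - ES = 13 - 0 = 13

13


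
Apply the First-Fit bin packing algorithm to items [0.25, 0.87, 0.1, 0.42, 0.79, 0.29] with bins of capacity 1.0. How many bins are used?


Place items sequentially using First-Fit:
  Item 0.25 -> new Bin 1
  Item 0.87 -> new Bin 2
  Item 0.1 -> Bin 1 (now 0.35)
  Item 0.42 -> Bin 1 (now 0.77)
  Item 0.79 -> new Bin 3
  Item 0.29 -> new Bin 4
Total bins used = 4

4


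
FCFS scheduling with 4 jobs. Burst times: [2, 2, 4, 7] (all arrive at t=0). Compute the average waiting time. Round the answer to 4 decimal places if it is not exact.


FCFS order (as given): [2, 2, 4, 7]
Waiting times:
  Job 1: wait = 0
  Job 2: wait = 2
  Job 3: wait = 4
  Job 4: wait = 8
Sum of waiting times = 14
Average waiting time = 14/4 = 3.5

3.5


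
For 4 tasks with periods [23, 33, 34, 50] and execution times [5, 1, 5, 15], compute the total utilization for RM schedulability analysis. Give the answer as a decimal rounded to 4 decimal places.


Compute individual utilizations (exact fractions):
  Task 1: C/T = 5/23 (approx. 0.2174)
  Task 2: C/T = 1/33 (approx. 0.0303)
  Task 3: C/T = 5/34 (approx. 0.1471)
  Task 4: C/T = 15/50 = 3/10 (approx. 0.3)
Total utilization U = 5/23 + 1/33 + 5/34 + 3/10 = 44822/64515
Rounded to 4 decimal places: U = 0.6948
RM (Liu & Layland) bound for 4 tasks = 0.756828; compare with U = 44822/64515 (approx. 0.694753)
U <= bound, so schedulable by RM sufficient condition.

0.6948


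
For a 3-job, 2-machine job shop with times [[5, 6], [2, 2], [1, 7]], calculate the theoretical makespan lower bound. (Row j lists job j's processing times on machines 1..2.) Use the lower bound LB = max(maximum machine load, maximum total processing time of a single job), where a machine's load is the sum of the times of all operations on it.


Machine loads:
  Machine 1: 5 + 2 + 1 = 8
  Machine 2: 6 + 2 + 7 = 15
Max machine load = 15
Job totals:
  Job 1: 11
  Job 2: 4
  Job 3: 8
Max job total = 11
Lower bound = max(15, 11) = 15

15


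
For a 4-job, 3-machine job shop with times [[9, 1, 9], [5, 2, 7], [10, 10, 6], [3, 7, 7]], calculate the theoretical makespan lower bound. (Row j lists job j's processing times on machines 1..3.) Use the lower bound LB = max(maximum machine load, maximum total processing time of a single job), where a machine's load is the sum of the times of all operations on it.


Machine loads:
  Machine 1: 9 + 5 + 10 + 3 = 27
  Machine 2: 1 + 2 + 10 + 7 = 20
  Machine 3: 9 + 7 + 6 + 7 = 29
Max machine load = 29
Job totals:
  Job 1: 19
  Job 2: 14
  Job 3: 26
  Job 4: 17
Max job total = 26
Lower bound = max(29, 26) = 29

29


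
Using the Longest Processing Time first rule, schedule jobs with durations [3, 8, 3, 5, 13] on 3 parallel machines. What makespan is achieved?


Sort jobs in decreasing order (LPT): [13, 8, 5, 3, 3]
Assign each job to the least loaded machine:
  Machine 1: jobs [13], load = 13
  Machine 2: jobs [8, 3], load = 11
  Machine 3: jobs [5, 3], load = 8
Makespan = max load = 13

13


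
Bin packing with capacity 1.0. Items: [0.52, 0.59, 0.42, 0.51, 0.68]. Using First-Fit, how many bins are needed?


Place items sequentially using First-Fit:
  Item 0.52 -> new Bin 1
  Item 0.59 -> new Bin 2
  Item 0.42 -> Bin 1 (now 0.94)
  Item 0.51 -> new Bin 3
  Item 0.68 -> new Bin 4
Total bins used = 4

4


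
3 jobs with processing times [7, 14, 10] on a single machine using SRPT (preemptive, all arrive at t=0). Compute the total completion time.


Since all jobs arrive at t=0, SRPT equals SPT ordering.
SPT order: [7, 10, 14]
Completion times:
  Job 1: p=7, C=7
  Job 2: p=10, C=17
  Job 3: p=14, C=31
Total completion time = 7 + 17 + 31 = 55

55


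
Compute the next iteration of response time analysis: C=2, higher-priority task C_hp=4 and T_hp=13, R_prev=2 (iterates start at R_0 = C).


R_next = C + ceil(R_prev / T_hp) * C_hp
ceil(2 / 13) = ceil(0.1538) = 1
Interference = 1 * 4 = 4
R_next = 2 + 4 = 6

6


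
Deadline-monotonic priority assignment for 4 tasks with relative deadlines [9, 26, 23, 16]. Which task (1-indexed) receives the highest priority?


Sort tasks by relative deadline (ascending):
  Task 1: deadline = 9
  Task 4: deadline = 16
  Task 3: deadline = 23
  Task 2: deadline = 26
Priority order (highest first): [1, 4, 3, 2]
Highest priority task = 1

1


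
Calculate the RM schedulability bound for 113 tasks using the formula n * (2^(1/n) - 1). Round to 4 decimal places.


Compute 2^(1/113) = 1.0061528976
Subtract 1: 1.0061528976 - 1 = 0.0061528976
Multiply by n: 113 * 0.0061528976 = 0.6952774288
Round to 4 dp: 0.6953

0.6953


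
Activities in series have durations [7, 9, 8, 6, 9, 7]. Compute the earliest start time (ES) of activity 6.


Activity 6 starts after activities 1 through 5 complete.
Predecessor durations: [7, 9, 8, 6, 9]
ES = 7 + 9 + 8 + 6 + 9 = 39

39


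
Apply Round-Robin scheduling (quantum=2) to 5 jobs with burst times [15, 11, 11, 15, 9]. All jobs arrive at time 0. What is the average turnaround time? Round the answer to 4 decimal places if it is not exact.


Time quantum = 2
Execution trace:
  J1 runs 2 units, time = 2
  J2 runs 2 units, time = 4
  J3 runs 2 units, time = 6
  J4 runs 2 units, time = 8
  J5 runs 2 units, time = 10
  J1 runs 2 units, time = 12
  J2 runs 2 units, time = 14
  J3 runs 2 units, time = 16
  J4 runs 2 units, time = 18
  J5 runs 2 units, time = 20
  J1 runs 2 units, time = 22
  J2 runs 2 units, time = 24
  J3 runs 2 units, time = 26
  J4 runs 2 units, time = 28
  J5 runs 2 units, time = 30
  J1 runs 2 units, time = 32
  J2 runs 2 units, time = 34
  J3 runs 2 units, time = 36
  J4 runs 2 units, time = 38
  J5 runs 2 units, time = 40
  J1 runs 2 units, time = 42
  J2 runs 2 units, time = 44
  J3 runs 2 units, time = 46
  J4 runs 2 units, time = 48
  J5 runs 1 units, time = 49
  J1 runs 2 units, time = 51
  J2 runs 1 units, time = 52
  J3 runs 1 units, time = 53
  J4 runs 2 units, time = 55
  J1 runs 2 units, time = 57
  J4 runs 2 units, time = 59
  J1 runs 1 units, time = 60
  J4 runs 1 units, time = 61
Finish times: [60, 52, 53, 61, 49]
Average turnaround = 275/5 = 55.0

55.0


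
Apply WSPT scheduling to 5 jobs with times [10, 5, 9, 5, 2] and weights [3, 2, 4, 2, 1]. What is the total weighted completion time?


Compute p/w ratios and sort ascending (WSPT): [(2, 1), (9, 4), (5, 2), (5, 2), (10, 3)]
Compute weighted completion times:
  Job (p=2,w=1): C=2, w*C=1*2=2
  Job (p=9,w=4): C=11, w*C=4*11=44
  Job (p=5,w=2): C=16, w*C=2*16=32
  Job (p=5,w=2): C=21, w*C=2*21=42
  Job (p=10,w=3): C=31, w*C=3*31=93
Total weighted completion time = 213

213


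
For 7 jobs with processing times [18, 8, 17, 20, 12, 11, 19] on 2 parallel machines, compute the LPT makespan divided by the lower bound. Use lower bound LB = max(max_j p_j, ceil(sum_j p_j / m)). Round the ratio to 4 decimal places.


LPT order: [20, 19, 18, 17, 12, 11, 8]
Machine loads after assignment: [49, 56]
LPT makespan = 56
Lower bound = max(max_job, ceil(total/2)) = max(20, 53) = 53
Ratio = 56 / 53 = 1.0566

1.0566


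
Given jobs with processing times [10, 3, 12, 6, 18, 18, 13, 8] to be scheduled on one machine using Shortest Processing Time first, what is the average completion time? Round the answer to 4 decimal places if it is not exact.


Sort jobs by processing time (SPT order): [3, 6, 8, 10, 12, 13, 18, 18]
Compute completion times sequentially:
  Job 1: processing = 3, completes at 3
  Job 2: processing = 6, completes at 9
  Job 3: processing = 8, completes at 17
  Job 4: processing = 10, completes at 27
  Job 5: processing = 12, completes at 39
  Job 6: processing = 13, completes at 52
  Job 7: processing = 18, completes at 70
  Job 8: processing = 18, completes at 88
Sum of completion times = 305
Average completion time = 305/8 = 38.125

38.125


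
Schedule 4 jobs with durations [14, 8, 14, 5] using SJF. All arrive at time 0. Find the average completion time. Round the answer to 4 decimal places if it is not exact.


SJF order (ascending): [5, 8, 14, 14]
Completion times:
  Job 1: burst=5, C=5
  Job 2: burst=8, C=13
  Job 3: burst=14, C=27
  Job 4: burst=14, C=41
Average completion = 86/4 = 21.5

21.5


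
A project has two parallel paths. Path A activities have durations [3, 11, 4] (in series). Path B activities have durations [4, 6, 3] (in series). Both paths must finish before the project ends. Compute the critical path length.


Path A total = 3 + 11 + 4 = 18
Path B total = 4 + 6 + 3 = 13
Critical path = longest path = max(18, 13) = 18

18


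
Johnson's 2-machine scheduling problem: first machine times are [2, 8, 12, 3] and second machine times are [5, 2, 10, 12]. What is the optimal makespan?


Apply Johnson's rule:
  Group 1 (a <= b): [(1, 2, 5), (4, 3, 12)]
  Group 2 (a > b): [(3, 12, 10), (2, 8, 2)]
Optimal job order: [1, 4, 3, 2]
Schedule:
  Job 1: M1 done at 2, M2 done at 7
  Job 4: M1 done at 5, M2 done at 19
  Job 3: M1 done at 17, M2 done at 29
  Job 2: M1 done at 25, M2 done at 31
Makespan = 31

31


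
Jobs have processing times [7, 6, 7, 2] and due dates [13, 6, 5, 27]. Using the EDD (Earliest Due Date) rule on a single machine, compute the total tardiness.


Sort by due date (EDD order): [(7, 5), (6, 6), (7, 13), (2, 27)]
Compute completion times and tardiness:
  Job 1: p=7, d=5, C=7, tardiness=max(0,7-5)=2
  Job 2: p=6, d=6, C=13, tardiness=max(0,13-6)=7
  Job 3: p=7, d=13, C=20, tardiness=max(0,20-13)=7
  Job 4: p=2, d=27, C=22, tardiness=max(0,22-27)=0
Total tardiness = 16

16


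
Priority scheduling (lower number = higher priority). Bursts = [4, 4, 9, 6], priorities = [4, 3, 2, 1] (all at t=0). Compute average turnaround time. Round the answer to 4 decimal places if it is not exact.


Sort by priority (ascending = highest first):
Order: [(1, 6), (2, 9), (3, 4), (4, 4)]
Completion times:
  Priority 1, burst=6, C=6
  Priority 2, burst=9, C=15
  Priority 3, burst=4, C=19
  Priority 4, burst=4, C=23
Average turnaround = 63/4 = 15.75

15.75


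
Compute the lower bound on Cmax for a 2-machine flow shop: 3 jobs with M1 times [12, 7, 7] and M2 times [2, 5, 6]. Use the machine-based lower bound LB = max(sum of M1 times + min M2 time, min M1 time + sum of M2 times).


LB1 = sum(M1 times) + min(M2 times) = 26 + 2 = 28
LB2 = min(M1 times) + sum(M2 times) = 7 + 13 = 20
Lower bound = max(LB1, LB2) = max(28, 20) = 28

28


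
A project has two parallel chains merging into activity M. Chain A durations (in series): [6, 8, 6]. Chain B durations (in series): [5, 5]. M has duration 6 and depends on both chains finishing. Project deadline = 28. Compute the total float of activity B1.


Forward pass: ES(B1) = sum of predecessors on chain B = 0
EF = ES + duration = 0 + 5 = 5
Backward pass: LF(M) = deadline = 28; LS(M) = 28 - 6 = 22
LF(B1) = LS(M) - sum(successors on chain B) = 22 - 5 = 17
LS = LF - duration = 17 - 5 = 12
Total float = LS - ES = 12 - 0 = 12

12


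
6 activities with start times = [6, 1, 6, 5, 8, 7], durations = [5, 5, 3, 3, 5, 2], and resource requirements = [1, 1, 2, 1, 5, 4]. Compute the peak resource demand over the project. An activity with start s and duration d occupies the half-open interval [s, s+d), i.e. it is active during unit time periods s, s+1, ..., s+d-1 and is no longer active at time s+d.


Each activity i is active on [start_i, start_i + duration_i).
Compute total resource usage per time slot:
  t=0: active resources = [], total = 0
  t=1: active resources = [1], total = 1
  t=2: active resources = [1], total = 1
  t=3: active resources = [1], total = 1
  t=4: active resources = [1], total = 1
  t=5: active resources = [1, 1], total = 2
  t=6: active resources = [1, 2, 1], total = 4
  t=7: active resources = [1, 2, 1, 4], total = 8
  t=8: active resources = [1, 2, 5, 4], total = 12
  t=9: active resources = [1, 5], total = 6
  t=10: active resources = [1, 5], total = 6
  t=11: active resources = [5], total = 5
  t=12: active resources = [5], total = 5
Peak resource demand = 12

12


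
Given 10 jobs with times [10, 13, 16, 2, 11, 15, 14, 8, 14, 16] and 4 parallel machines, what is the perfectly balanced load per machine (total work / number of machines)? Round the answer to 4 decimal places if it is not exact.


Total processing time = 10 + 13 + 16 + 2 + 11 + 15 + 14 + 8 + 14 + 16 = 119
Number of machines = 4
Ideal balanced load = 119 / 4 = 29.75

29.75


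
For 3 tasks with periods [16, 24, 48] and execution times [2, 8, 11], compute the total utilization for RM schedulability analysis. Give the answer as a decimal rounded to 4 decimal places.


Compute individual utilizations (exact fractions):
  Task 1: C/T = 2/16 = 1/8 (approx. 0.125)
  Task 2: C/T = 8/24 = 1/3 (approx. 0.3333)
  Task 3: C/T = 11/48 (approx. 0.2292)
Total utilization U = 1/8 + 1/3 + 11/48 = 11/16
Rounded to 4 decimal places: U = 0.6875
RM (Liu & Layland) bound for 3 tasks = 0.779763; compare with U = 11/16 (approx. 0.687500)
U <= bound, so schedulable by RM sufficient condition.

0.6875


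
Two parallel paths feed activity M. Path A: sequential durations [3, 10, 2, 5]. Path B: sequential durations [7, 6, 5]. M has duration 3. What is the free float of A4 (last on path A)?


ES(A4) = sum of predecessors on chain A = 15
EF(A4) = ES + duration = 15 + 5 = 20
Successor of A4 is M. ES(M) = max(sum(A), sum(B)) = max(20, 18) = 20
Free float = ES(successor) - EF(current) = 20 - 20 = 0

0


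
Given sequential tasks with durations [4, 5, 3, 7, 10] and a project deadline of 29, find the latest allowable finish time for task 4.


LF(activity 4) = deadline - sum of successor durations
Successors: activities 5 through 5 with durations [10]
Sum of successor durations = 10
LF = 29 - 10 = 19

19


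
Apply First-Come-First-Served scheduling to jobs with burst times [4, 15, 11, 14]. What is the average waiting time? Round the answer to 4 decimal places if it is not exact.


FCFS order (as given): [4, 15, 11, 14]
Waiting times:
  Job 1: wait = 0
  Job 2: wait = 4
  Job 3: wait = 19
  Job 4: wait = 30
Sum of waiting times = 53
Average waiting time = 53/4 = 13.25

13.25


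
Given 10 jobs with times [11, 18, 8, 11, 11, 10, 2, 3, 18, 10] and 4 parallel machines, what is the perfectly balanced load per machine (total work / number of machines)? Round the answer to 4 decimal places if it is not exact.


Total processing time = 11 + 18 + 8 + 11 + 11 + 10 + 2 + 3 + 18 + 10 = 102
Number of machines = 4
Ideal balanced load = 102 / 4 = 25.5

25.5


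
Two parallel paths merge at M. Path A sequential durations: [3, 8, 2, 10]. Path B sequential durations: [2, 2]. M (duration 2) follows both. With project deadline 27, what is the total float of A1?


Forward pass: ES(A1) = sum of predecessors on chain A = 0
EF = ES + duration = 0 + 3 = 3
Backward pass: LF(M) = deadline = 27; LS(M) = 27 - 2 = 25
LF(A1) = LS(M) - sum(successors on chain A) = 25 - 20 = 5
LS = LF - duration = 5 - 3 = 2
Total float = LS - ES = 2 - 0 = 2

2


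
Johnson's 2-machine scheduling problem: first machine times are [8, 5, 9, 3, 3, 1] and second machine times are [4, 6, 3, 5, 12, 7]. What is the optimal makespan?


Apply Johnson's rule:
  Group 1 (a <= b): [(6, 1, 7), (4, 3, 5), (5, 3, 12), (2, 5, 6)]
  Group 2 (a > b): [(1, 8, 4), (3, 9, 3)]
Optimal job order: [6, 4, 5, 2, 1, 3]
Schedule:
  Job 6: M1 done at 1, M2 done at 8
  Job 4: M1 done at 4, M2 done at 13
  Job 5: M1 done at 7, M2 done at 25
  Job 2: M1 done at 12, M2 done at 31
  Job 1: M1 done at 20, M2 done at 35
  Job 3: M1 done at 29, M2 done at 38
Makespan = 38

38


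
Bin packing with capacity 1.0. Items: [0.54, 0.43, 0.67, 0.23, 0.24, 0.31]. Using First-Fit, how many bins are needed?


Place items sequentially using First-Fit:
  Item 0.54 -> new Bin 1
  Item 0.43 -> Bin 1 (now 0.97)
  Item 0.67 -> new Bin 2
  Item 0.23 -> Bin 2 (now 0.9)
  Item 0.24 -> new Bin 3
  Item 0.31 -> Bin 3 (now 0.55)
Total bins used = 3

3


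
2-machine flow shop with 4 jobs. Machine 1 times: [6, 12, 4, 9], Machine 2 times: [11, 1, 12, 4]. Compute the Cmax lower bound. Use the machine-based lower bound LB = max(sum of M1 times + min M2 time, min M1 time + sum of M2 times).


LB1 = sum(M1 times) + min(M2 times) = 31 + 1 = 32
LB2 = min(M1 times) + sum(M2 times) = 4 + 28 = 32
Lower bound = max(LB1, LB2) = max(32, 32) = 32

32


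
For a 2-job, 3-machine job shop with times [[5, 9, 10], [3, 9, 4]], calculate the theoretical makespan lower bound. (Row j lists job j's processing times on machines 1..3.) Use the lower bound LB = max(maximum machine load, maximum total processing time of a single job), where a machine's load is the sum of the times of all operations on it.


Machine loads:
  Machine 1: 5 + 3 = 8
  Machine 2: 9 + 9 = 18
  Machine 3: 10 + 4 = 14
Max machine load = 18
Job totals:
  Job 1: 24
  Job 2: 16
Max job total = 24
Lower bound = max(18, 24) = 24

24


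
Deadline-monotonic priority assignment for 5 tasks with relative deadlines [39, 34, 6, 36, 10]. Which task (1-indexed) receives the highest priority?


Sort tasks by relative deadline (ascending):
  Task 3: deadline = 6
  Task 5: deadline = 10
  Task 2: deadline = 34
  Task 4: deadline = 36
  Task 1: deadline = 39
Priority order (highest first): [3, 5, 2, 4, 1]
Highest priority task = 3

3


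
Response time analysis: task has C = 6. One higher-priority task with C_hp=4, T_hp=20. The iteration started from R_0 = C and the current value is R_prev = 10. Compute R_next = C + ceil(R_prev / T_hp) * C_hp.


R_next = C + ceil(R_prev / T_hp) * C_hp
ceil(10 / 20) = ceil(0.5) = 1
Interference = 1 * 4 = 4
R_next = 6 + 4 = 10
R_next = R_prev, so the iteration has converged (response time = 10).

10


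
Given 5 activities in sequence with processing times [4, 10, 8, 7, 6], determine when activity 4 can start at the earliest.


Activity 4 starts after activities 1 through 3 complete.
Predecessor durations: [4, 10, 8]
ES = 4 + 10 + 8 = 22

22


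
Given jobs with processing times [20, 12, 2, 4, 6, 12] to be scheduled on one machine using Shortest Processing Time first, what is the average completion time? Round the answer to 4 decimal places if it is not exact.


Sort jobs by processing time (SPT order): [2, 4, 6, 12, 12, 20]
Compute completion times sequentially:
  Job 1: processing = 2, completes at 2
  Job 2: processing = 4, completes at 6
  Job 3: processing = 6, completes at 12
  Job 4: processing = 12, completes at 24
  Job 5: processing = 12, completes at 36
  Job 6: processing = 20, completes at 56
Sum of completion times = 136
Average completion time = 136/6 = 22.6667

22.6667


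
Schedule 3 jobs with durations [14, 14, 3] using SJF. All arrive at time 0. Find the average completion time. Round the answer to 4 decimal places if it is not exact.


SJF order (ascending): [3, 14, 14]
Completion times:
  Job 1: burst=3, C=3
  Job 2: burst=14, C=17
  Job 3: burst=14, C=31
Average completion = 51/3 = 17.0

17.0


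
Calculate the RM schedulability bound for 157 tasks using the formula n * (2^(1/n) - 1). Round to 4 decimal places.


Compute 2^(1/157) = 1.0044247104
Subtract 1: 1.0044247104 - 1 = 0.0044247104
Multiply by n: 157 * 0.0044247104 = 0.6946795328
Round to 4 dp: 0.6947

0.6947


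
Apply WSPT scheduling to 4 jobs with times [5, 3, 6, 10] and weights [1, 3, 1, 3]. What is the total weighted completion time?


Compute p/w ratios and sort ascending (WSPT): [(3, 3), (10, 3), (5, 1), (6, 1)]
Compute weighted completion times:
  Job (p=3,w=3): C=3, w*C=3*3=9
  Job (p=10,w=3): C=13, w*C=3*13=39
  Job (p=5,w=1): C=18, w*C=1*18=18
  Job (p=6,w=1): C=24, w*C=1*24=24
Total weighted completion time = 90

90


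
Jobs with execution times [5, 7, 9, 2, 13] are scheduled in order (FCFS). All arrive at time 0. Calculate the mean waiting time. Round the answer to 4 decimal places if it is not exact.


FCFS order (as given): [5, 7, 9, 2, 13]
Waiting times:
  Job 1: wait = 0
  Job 2: wait = 5
  Job 3: wait = 12
  Job 4: wait = 21
  Job 5: wait = 23
Sum of waiting times = 61
Average waiting time = 61/5 = 12.2

12.2


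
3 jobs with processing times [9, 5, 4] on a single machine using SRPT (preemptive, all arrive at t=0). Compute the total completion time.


Since all jobs arrive at t=0, SRPT equals SPT ordering.
SPT order: [4, 5, 9]
Completion times:
  Job 1: p=4, C=4
  Job 2: p=5, C=9
  Job 3: p=9, C=18
Total completion time = 4 + 9 + 18 = 31

31


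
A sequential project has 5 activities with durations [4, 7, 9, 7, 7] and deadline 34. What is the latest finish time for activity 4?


LF(activity 4) = deadline - sum of successor durations
Successors: activities 5 through 5 with durations [7]
Sum of successor durations = 7
LF = 34 - 7 = 27

27


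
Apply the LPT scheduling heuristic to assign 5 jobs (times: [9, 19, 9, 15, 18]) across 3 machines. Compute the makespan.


Sort jobs in decreasing order (LPT): [19, 18, 15, 9, 9]
Assign each job to the least loaded machine:
  Machine 1: jobs [19], load = 19
  Machine 2: jobs [18, 9], load = 27
  Machine 3: jobs [15, 9], load = 24
Makespan = max load = 27

27


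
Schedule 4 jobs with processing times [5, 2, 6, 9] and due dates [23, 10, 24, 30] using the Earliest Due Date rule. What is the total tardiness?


Sort by due date (EDD order): [(2, 10), (5, 23), (6, 24), (9, 30)]
Compute completion times and tardiness:
  Job 1: p=2, d=10, C=2, tardiness=max(0,2-10)=0
  Job 2: p=5, d=23, C=7, tardiness=max(0,7-23)=0
  Job 3: p=6, d=24, C=13, tardiness=max(0,13-24)=0
  Job 4: p=9, d=30, C=22, tardiness=max(0,22-30)=0
Total tardiness = 0

0


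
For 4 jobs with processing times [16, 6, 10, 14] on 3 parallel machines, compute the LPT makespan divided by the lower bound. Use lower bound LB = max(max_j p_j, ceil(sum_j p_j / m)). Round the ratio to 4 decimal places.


LPT order: [16, 14, 10, 6]
Machine loads after assignment: [16, 14, 16]
LPT makespan = 16
Lower bound = max(max_job, ceil(total/3)) = max(16, 16) = 16
Ratio = 16 / 16 = 1.0

1.0


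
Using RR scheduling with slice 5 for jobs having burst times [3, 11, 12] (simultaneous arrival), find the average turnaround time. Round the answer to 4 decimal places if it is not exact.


Time quantum = 5
Execution trace:
  J1 runs 3 units, time = 3
  J2 runs 5 units, time = 8
  J3 runs 5 units, time = 13
  J2 runs 5 units, time = 18
  J3 runs 5 units, time = 23
  J2 runs 1 units, time = 24
  J3 runs 2 units, time = 26
Finish times: [3, 24, 26]
Average turnaround = 53/3 = 17.6667

17.6667


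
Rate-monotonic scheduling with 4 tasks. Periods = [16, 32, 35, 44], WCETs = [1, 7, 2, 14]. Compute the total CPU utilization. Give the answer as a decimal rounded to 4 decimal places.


Compute individual utilizations (exact fractions):
  Task 1: C/T = 1/16 (approx. 0.0625)
  Task 2: C/T = 7/32 (approx. 0.2188)
  Task 3: C/T = 2/35 (approx. 0.0571)
  Task 4: C/T = 14/44 = 7/22 (approx. 0.3182)
Total utilization U = 1/16 + 7/32 + 2/35 + 7/22 = 8089/12320
Rounded to 4 decimal places: U = 0.6566
RM (Liu & Layland) bound for 4 tasks = 0.756828; compare with U = 8089/12320 (approx. 0.656575)
U <= bound, so schedulable by RM sufficient condition.

0.6566


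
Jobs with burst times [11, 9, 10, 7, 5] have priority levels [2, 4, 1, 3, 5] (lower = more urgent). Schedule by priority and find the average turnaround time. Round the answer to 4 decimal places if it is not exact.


Sort by priority (ascending = highest first):
Order: [(1, 10), (2, 11), (3, 7), (4, 9), (5, 5)]
Completion times:
  Priority 1, burst=10, C=10
  Priority 2, burst=11, C=21
  Priority 3, burst=7, C=28
  Priority 4, burst=9, C=37
  Priority 5, burst=5, C=42
Average turnaround = 138/5 = 27.6

27.6


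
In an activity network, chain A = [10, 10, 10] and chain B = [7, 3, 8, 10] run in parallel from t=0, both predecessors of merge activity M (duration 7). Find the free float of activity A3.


ES(A3) = sum of predecessors on chain A = 20
EF(A3) = ES + duration = 20 + 10 = 30
Successor of A3 is M. ES(M) = max(sum(A), sum(B)) = max(30, 28) = 30
Free float = ES(successor) - EF(current) = 30 - 30 = 0

0


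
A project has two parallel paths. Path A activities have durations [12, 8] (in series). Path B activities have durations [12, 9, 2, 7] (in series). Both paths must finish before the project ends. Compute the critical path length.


Path A total = 12 + 8 = 20
Path B total = 12 + 9 + 2 + 7 = 30
Critical path = longest path = max(20, 30) = 30

30


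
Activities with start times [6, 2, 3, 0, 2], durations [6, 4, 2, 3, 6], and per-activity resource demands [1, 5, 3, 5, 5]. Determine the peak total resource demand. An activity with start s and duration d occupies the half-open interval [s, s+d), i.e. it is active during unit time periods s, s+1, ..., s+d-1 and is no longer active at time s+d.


Each activity i is active on [start_i, start_i + duration_i).
Compute total resource usage per time slot:
  t=0: active resources = [5], total = 5
  t=1: active resources = [5], total = 5
  t=2: active resources = [5, 5, 5], total = 15
  t=3: active resources = [5, 3, 5], total = 13
  t=4: active resources = [5, 3, 5], total = 13
  t=5: active resources = [5, 5], total = 10
  t=6: active resources = [1, 5], total = 6
  t=7: active resources = [1, 5], total = 6
  t=8: active resources = [1], total = 1
  t=9: active resources = [1], total = 1
  t=10: active resources = [1], total = 1
  t=11: active resources = [1], total = 1
Peak resource demand = 15

15


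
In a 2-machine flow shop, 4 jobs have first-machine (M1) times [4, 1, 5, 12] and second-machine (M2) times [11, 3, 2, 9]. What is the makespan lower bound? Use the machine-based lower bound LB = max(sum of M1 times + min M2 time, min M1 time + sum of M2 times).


LB1 = sum(M1 times) + min(M2 times) = 22 + 2 = 24
LB2 = min(M1 times) + sum(M2 times) = 1 + 25 = 26
Lower bound = max(LB1, LB2) = max(24, 26) = 26

26


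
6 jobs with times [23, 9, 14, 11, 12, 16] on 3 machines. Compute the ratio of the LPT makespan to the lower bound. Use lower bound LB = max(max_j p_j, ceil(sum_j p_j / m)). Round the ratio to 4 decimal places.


LPT order: [23, 16, 14, 12, 11, 9]
Machine loads after assignment: [32, 27, 26]
LPT makespan = 32
Lower bound = max(max_job, ceil(total/3)) = max(23, 29) = 29
Ratio = 32 / 29 = 1.1034

1.1034


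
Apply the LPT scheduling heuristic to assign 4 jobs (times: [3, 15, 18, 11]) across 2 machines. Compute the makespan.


Sort jobs in decreasing order (LPT): [18, 15, 11, 3]
Assign each job to the least loaded machine:
  Machine 1: jobs [18, 3], load = 21
  Machine 2: jobs [15, 11], load = 26
Makespan = max load = 26

26


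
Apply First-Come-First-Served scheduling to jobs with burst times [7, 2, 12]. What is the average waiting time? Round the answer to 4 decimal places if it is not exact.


FCFS order (as given): [7, 2, 12]
Waiting times:
  Job 1: wait = 0
  Job 2: wait = 7
  Job 3: wait = 9
Sum of waiting times = 16
Average waiting time = 16/3 = 5.3333

5.3333


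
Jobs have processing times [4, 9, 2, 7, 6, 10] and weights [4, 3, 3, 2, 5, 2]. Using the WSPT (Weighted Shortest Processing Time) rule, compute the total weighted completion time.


Compute p/w ratios and sort ascending (WSPT): [(2, 3), (4, 4), (6, 5), (9, 3), (7, 2), (10, 2)]
Compute weighted completion times:
  Job (p=2,w=3): C=2, w*C=3*2=6
  Job (p=4,w=4): C=6, w*C=4*6=24
  Job (p=6,w=5): C=12, w*C=5*12=60
  Job (p=9,w=3): C=21, w*C=3*21=63
  Job (p=7,w=2): C=28, w*C=2*28=56
  Job (p=10,w=2): C=38, w*C=2*38=76
Total weighted completion time = 285

285


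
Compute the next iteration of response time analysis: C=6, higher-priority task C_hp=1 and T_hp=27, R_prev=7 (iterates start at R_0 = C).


R_next = C + ceil(R_prev / T_hp) * C_hp
ceil(7 / 27) = ceil(0.2593) = 1
Interference = 1 * 1 = 1
R_next = 6 + 1 = 7
R_next = R_prev, so the iteration has converged (response time = 7).

7


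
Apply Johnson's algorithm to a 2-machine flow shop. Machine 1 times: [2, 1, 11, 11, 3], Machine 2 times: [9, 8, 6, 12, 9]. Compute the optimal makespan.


Apply Johnson's rule:
  Group 1 (a <= b): [(2, 1, 8), (1, 2, 9), (5, 3, 9), (4, 11, 12)]
  Group 2 (a > b): [(3, 11, 6)]
Optimal job order: [2, 1, 5, 4, 3]
Schedule:
  Job 2: M1 done at 1, M2 done at 9
  Job 1: M1 done at 3, M2 done at 18
  Job 5: M1 done at 6, M2 done at 27
  Job 4: M1 done at 17, M2 done at 39
  Job 3: M1 done at 28, M2 done at 45
Makespan = 45

45


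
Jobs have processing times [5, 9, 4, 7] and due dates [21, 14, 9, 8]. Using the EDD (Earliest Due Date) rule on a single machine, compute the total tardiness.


Sort by due date (EDD order): [(7, 8), (4, 9), (9, 14), (5, 21)]
Compute completion times and tardiness:
  Job 1: p=7, d=8, C=7, tardiness=max(0,7-8)=0
  Job 2: p=4, d=9, C=11, tardiness=max(0,11-9)=2
  Job 3: p=9, d=14, C=20, tardiness=max(0,20-14)=6
  Job 4: p=5, d=21, C=25, tardiness=max(0,25-21)=4
Total tardiness = 12

12


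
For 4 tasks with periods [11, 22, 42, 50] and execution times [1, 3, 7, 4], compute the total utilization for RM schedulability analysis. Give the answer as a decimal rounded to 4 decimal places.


Compute individual utilizations (exact fractions):
  Task 1: C/T = 1/11 (approx. 0.0909)
  Task 2: C/T = 3/22 (approx. 0.1364)
  Task 3: C/T = 7/42 = 1/6 (approx. 0.1667)
  Task 4: C/T = 4/50 = 2/25 (approx. 0.08)
Total utilization U = 1/11 + 3/22 + 1/6 + 2/25 = 391/825
Rounded to 4 decimal places: U = 0.4739
RM (Liu & Layland) bound for 4 tasks = 0.756828; compare with U = 391/825 (approx. 0.473939)
U <= bound, so schedulable by RM sufficient condition.

0.4739


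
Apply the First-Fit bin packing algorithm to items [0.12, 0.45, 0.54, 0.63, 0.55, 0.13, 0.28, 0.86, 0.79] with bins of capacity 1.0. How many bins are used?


Place items sequentially using First-Fit:
  Item 0.12 -> new Bin 1
  Item 0.45 -> Bin 1 (now 0.57)
  Item 0.54 -> new Bin 2
  Item 0.63 -> new Bin 3
  Item 0.55 -> new Bin 4
  Item 0.13 -> Bin 1 (now 0.7)
  Item 0.28 -> Bin 1 (now 0.98)
  Item 0.86 -> new Bin 5
  Item 0.79 -> new Bin 6
Total bins used = 6

6


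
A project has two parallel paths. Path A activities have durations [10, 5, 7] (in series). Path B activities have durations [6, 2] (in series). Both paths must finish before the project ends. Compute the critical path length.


Path A total = 10 + 5 + 7 = 22
Path B total = 6 + 2 = 8
Critical path = longest path = max(22, 8) = 22

22


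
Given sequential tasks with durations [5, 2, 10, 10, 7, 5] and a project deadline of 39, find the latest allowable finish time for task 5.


LF(activity 5) = deadline - sum of successor durations
Successors: activities 6 through 6 with durations [5]
Sum of successor durations = 5
LF = 39 - 5 = 34

34


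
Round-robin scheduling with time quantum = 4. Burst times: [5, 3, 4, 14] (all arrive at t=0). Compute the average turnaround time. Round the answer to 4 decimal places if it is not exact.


Time quantum = 4
Execution trace:
  J1 runs 4 units, time = 4
  J2 runs 3 units, time = 7
  J3 runs 4 units, time = 11
  J4 runs 4 units, time = 15
  J1 runs 1 units, time = 16
  J4 runs 4 units, time = 20
  J4 runs 4 units, time = 24
  J4 runs 2 units, time = 26
Finish times: [16, 7, 11, 26]
Average turnaround = 60/4 = 15.0

15.0


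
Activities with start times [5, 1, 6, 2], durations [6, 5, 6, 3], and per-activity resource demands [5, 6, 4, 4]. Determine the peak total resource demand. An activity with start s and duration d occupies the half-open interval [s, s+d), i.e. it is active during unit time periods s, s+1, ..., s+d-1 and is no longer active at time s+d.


Each activity i is active on [start_i, start_i + duration_i).
Compute total resource usage per time slot:
  t=0: active resources = [], total = 0
  t=1: active resources = [6], total = 6
  t=2: active resources = [6, 4], total = 10
  t=3: active resources = [6, 4], total = 10
  t=4: active resources = [6, 4], total = 10
  t=5: active resources = [5, 6], total = 11
  t=6: active resources = [5, 4], total = 9
  t=7: active resources = [5, 4], total = 9
  t=8: active resources = [5, 4], total = 9
  t=9: active resources = [5, 4], total = 9
  t=10: active resources = [5, 4], total = 9
  t=11: active resources = [4], total = 4
Peak resource demand = 11

11


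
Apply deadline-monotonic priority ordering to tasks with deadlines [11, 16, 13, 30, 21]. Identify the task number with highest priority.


Sort tasks by relative deadline (ascending):
  Task 1: deadline = 11
  Task 3: deadline = 13
  Task 2: deadline = 16
  Task 5: deadline = 21
  Task 4: deadline = 30
Priority order (highest first): [1, 3, 2, 5, 4]
Highest priority task = 1

1


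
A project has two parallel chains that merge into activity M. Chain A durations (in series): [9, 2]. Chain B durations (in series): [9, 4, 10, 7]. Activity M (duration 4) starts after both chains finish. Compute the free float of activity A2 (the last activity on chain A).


ES(A2) = sum of predecessors on chain A = 9
EF(A2) = ES + duration = 9 + 2 = 11
Successor of A2 is M. ES(M) = max(sum(A), sum(B)) = max(11, 30) = 30
Free float = ES(successor) - EF(current) = 30 - 11 = 19

19


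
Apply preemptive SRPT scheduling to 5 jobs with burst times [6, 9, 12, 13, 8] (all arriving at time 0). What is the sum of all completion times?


Since all jobs arrive at t=0, SRPT equals SPT ordering.
SPT order: [6, 8, 9, 12, 13]
Completion times:
  Job 1: p=6, C=6
  Job 2: p=8, C=14
  Job 3: p=9, C=23
  Job 4: p=12, C=35
  Job 5: p=13, C=48
Total completion time = 6 + 14 + 23 + 35 + 48 = 126

126
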